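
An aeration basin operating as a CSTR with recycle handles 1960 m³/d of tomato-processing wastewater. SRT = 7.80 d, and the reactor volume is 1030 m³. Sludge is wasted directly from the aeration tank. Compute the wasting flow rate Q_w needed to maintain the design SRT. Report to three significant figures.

With mixed-liquor wasting, θ_c = V/Q_w, so Q_w = V/θ_c = 1030/7.80 = 132.1 m³/d.

Q_w ≈ 132 m³/d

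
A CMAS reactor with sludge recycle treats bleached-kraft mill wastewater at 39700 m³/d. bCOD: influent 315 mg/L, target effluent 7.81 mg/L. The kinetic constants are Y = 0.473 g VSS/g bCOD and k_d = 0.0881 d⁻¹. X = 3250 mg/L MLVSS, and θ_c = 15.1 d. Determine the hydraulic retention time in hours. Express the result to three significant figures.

From the SRT design equation V = Y Q (S₀−S) θ_c / [X (1 + k_d θ_c)] = 0.473 × 39700 × (315 − 7.81) × 15.1 / [3250 × (1 + 0.0881 × 15.1)] = 8.71×10^7 / 7574 = 11501 m³.
Hydraulic retention time τ = V/Q = 11501 / 39700 = 0.2897 d = 6.953 h.

τ ≈ 6.95 h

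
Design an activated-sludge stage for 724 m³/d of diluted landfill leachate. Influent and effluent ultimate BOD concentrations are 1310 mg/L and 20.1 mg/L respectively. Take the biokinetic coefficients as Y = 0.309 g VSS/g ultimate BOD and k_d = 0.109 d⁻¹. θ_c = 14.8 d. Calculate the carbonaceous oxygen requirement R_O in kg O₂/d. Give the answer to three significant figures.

R_O ≈ 777 kg O₂/d

Correct the yield for decay: Y_obs = Y/(1 + k_d θ_c) = 0.309 / (1 + 0.109 × 14.8) = 0.309 / 2.613 = 0.1182.
Substrate removed = Q·(S₀ − S) = 724 m³/d × (1310 − 20.1) g/m³ = 9.34×10^5 g/d = 933.9 kg/d.
Net sludge production P_X = 0.1182 × 933.9 = 110.4 kg VSS/d.
Carbonaceous O₂ demand = substrate oxidised − cell-mass equivalent = 933.9 − 1.42 × 110.4 = 777.1 kg O₂/d.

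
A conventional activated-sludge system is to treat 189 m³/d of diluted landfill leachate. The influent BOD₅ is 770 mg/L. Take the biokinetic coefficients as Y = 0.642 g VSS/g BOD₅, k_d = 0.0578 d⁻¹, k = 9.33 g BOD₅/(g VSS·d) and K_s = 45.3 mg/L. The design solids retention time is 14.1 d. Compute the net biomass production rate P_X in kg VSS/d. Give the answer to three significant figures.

For a completely mixed reactor with recycle the Lawrence–McCarty relation gives S = K_s·(1 + k_d·θ_c) / [θ_c·(Y·k − k_d) − 1] = 45.3 × (1 + 0.0578 × 14.1) / [14.1 × (0.642 × 9.33 − 0.0578) − 1] = 82.22 / 82.64 = 0.9949 mg/L.
Observed yield with endogenous decay: Y_obs = Y / (1 + k_d·θ_c) = 0.642 / (1 + 0.0578 × 14.1) = 0.642 / 1.815 = 0.3537 g VSS/g BOD₅.
Mass of BOD₅ removed per day: Q(S₀ − S) = 189 × 769.0 g/m³ = 145.3 kg/d.
Biomass produced: P_X = Y_obs·Q·ΔS = 0.3537 × 145.3 ≈ 51.41 kg VSS/d.

P_X ≈ 51.4 kg VSS/d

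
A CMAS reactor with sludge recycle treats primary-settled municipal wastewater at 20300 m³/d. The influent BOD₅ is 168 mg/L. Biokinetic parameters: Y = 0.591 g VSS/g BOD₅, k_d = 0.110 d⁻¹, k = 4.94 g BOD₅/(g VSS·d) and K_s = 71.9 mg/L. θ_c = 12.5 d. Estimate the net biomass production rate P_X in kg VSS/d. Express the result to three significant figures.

Effluent substrate depends only on kinetics and SRT: S = K_s(1 + k_d θ_c) / [θ_c(Yk − k_d) − 1] = 71.9 × (1 + 0.110 × 12.5) / [12.5 × (0.591 × 4.94 − 0.110) − 1] = 170.8 / 34.12 = 5.005 mg/L.
The observed yield is Y_obs = Y/(1 + k_d·θ_c) = 0.591 / (1 + 0.110 × 12.5) = 0.591 / 2.375 = 0.2488 g VSS per g BOD₅ removed.
Mass of BOD₅ removed per day: Q(S₀ − S) = 20300 × 163.0 g/m³ = 3309 kg/d.
So the net sludge growth is P_X = 0.2488 × 3309 = 823.4 kg VSS/d.

P_X ≈ 823 kg VSS/d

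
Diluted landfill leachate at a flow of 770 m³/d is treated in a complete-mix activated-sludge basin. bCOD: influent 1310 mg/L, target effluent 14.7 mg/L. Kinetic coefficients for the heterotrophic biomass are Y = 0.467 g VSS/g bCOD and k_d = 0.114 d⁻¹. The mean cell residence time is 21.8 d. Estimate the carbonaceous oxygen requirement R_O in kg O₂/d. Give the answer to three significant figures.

R_O ≈ 808 kg O₂/d

Correct the yield for decay: Y_obs = Y/(1 + k_d θ_c) = 0.467 / (1 + 0.114 × 21.8) = 0.467 / 3.485 = 0.1340.
ΔS = 1310 − 14.7 = 1295 mg/L, so the substrate removal rate is 770 × 1295/1000 = 997.4 kg bCOD/d.
P_X = Y_obs·Q·(S₀ − S) = 0.1340 × 997.4 = 133.6 kg VSS/d.
R_O = Q·ΔS − 1.42 P_X = 997.4 − 189.8 = 807.6 kg O₂/d.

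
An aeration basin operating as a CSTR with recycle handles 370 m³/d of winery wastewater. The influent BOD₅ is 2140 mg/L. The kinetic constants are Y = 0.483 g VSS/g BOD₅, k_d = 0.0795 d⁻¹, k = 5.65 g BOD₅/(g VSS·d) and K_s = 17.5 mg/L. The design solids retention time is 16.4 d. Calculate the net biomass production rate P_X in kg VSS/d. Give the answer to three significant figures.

From the Monod/SRT balance for a CMAS, S = K_s·(1+k_d θ_c)/[θ_c·(Y k − k_d) − 1] = 17.5 × (1 + 0.0795 × 16.4) / [16.4 × (0.483 × 5.65 − 0.0795) − 1] = 40.32 / 42.45 = 0.9497 mg/L.
The observed yield is Y_obs = Y/(1 + k_d·θ_c) = 0.483 / (1 + 0.0795 × 16.4) = 0.483 / 2.304 = 0.2097 g VSS per g BOD₅ removed.
Mass of BOD₅ removed per day: Q(S₀ − S) = 370 × 2139 g/m³ = 791.4 kg/d.
P_X = Y_obs · Q(S₀ − S) = 0.2097 × 791.4 = 165.9 kg VSS/d.

P_X ≈ 166 kg VSS/d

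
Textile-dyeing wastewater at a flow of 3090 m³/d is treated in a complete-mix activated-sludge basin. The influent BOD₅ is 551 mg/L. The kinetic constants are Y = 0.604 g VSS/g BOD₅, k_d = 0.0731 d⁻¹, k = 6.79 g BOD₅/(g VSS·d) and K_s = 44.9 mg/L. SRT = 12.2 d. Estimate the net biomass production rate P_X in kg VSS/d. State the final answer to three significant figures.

P_X ≈ 542 kg VSS/d

From the Monod/SRT balance for a CMAS, S = K_s·(1+k_d θ_c)/[θ_c·(Y k − k_d) − 1] = 44.9 × (1 + 0.0731 × 12.2) / [12.2 × (0.604 × 6.79 − 0.0731) − 1] = 84.94 / 48.14 = 1.764 mg/L.
Y_obs = Y / (1 + k_d θ_c) = 0.604 / (1 + 0.0731 × 12.2) = 0.604 / 1.892 = 0.3193.
Q·(S₀ − S) = 3090 × (551 − 1.76) × 10⁻³ = 1697 kg/d removed.
Biomass produced: P_X = Y_obs·Q·ΔS = 0.3193 × 1697 ≈ 541.8 kg VSS/d.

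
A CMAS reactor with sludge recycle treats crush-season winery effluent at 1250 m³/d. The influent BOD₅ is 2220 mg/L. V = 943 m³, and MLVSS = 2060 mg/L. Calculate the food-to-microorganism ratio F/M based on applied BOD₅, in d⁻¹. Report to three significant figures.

F/M = Q·S₀ / (V·X) = 1250 × 2220 / (943.0 × 2060) = 1.429 g BOD₅·(g VSS·d)⁻¹.

F/M ≈ 1.43 d⁻¹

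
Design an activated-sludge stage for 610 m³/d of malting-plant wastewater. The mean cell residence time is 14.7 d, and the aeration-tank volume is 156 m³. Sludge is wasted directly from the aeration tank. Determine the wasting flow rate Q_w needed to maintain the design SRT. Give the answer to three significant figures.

Wasting from the aeration tank: Q_w = V / θ_c = 156.0 / 14.7 = 10.61 m³/d.

Q_w ≈ 10.6 m³/d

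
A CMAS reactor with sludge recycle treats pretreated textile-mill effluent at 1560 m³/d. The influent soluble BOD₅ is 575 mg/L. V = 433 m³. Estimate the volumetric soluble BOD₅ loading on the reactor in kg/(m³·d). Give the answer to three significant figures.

Volumetric loading L_v = Q·S₀ / V = 1560 × 575 g/m³ / 433.0 m³ = 2072 g/(m³·d) = 2.072 kg soluble BOD₅/(m³·d).

L_v ≈ 2.07 kg soluble BOD₅/(m³·d)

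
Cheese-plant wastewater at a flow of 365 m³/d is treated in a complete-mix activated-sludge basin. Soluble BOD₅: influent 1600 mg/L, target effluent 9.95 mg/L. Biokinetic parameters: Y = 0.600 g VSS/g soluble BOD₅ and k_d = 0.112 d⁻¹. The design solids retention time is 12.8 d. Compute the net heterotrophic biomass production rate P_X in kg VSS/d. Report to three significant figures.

Y_obs = Y / (1 + k_d θ_c) = 0.600 / (1 + 0.112 × 12.8) = 0.600 / 2.434 = 0.2465.
ΔS = 1600 − 9.95 = 1590 mg/L, so the substrate removal rate is 365 × 1590/1000 = 580.4 kg soluble BOD₅/d.
P_X = Y_obs · Q(S₀ − S) = 0.2465 × 580.4 = 143.1 kg VSS/d.

P_X ≈ 143 kg VSS/d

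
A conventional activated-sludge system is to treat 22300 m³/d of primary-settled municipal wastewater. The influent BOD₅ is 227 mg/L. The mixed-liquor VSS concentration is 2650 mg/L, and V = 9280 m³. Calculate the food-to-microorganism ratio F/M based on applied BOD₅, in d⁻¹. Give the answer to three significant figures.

F/M ≈ 0.206 d⁻¹

Food-to-microorganism ratio F/M = Q S₀ / (V X) = 22300 × 227 / (9280 × 2650) = 0.2058 d⁻¹.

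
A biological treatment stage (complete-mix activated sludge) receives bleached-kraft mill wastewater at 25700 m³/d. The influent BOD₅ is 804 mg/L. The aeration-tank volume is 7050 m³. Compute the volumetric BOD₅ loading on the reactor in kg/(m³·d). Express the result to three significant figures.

L_v ≈ 2.93 kg BOD₅/(m³·d)

Applied BOD₅ load per unit volume = Q·S₀/V = (25700 × 804/1000)/7050 = 2.931 kg BOD₅·m⁻³·d⁻¹.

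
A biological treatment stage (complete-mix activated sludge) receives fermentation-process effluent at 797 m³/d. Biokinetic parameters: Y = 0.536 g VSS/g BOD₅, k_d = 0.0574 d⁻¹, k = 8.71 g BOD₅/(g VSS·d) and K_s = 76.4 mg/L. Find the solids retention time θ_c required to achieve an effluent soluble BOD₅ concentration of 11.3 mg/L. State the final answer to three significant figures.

θ_c ≈ 1.84 d

From 1/θ_c = Y·k·S/(K_s + S) − k_d: Y·k·S/(K_s+S) = 0.536 × 8.71 × 11.3 / (76.4 + 11.3) = 0.6015 d⁻¹.
θ_c = 1/(μ − k_d) = 1/(0.6015 − 0.0574) = 1/0.5441 = 1.838 d.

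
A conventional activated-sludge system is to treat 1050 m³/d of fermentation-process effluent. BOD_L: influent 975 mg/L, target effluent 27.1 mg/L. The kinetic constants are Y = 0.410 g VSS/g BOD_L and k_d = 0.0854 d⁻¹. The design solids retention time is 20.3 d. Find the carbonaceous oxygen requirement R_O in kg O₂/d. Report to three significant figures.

R_O ≈ 783 kg O₂/d

Correct the yield for decay: Y_obs = Y/(1 + k_d θ_c) = 0.410 / (1 + 0.0854 × 20.3) = 0.410 / 2.734 = 0.1500.
Q·(S₀ − S) = 1050 × (975 − 27.1) × 10⁻³ = 995.3 kg/d removed.
Biomass synthesised: P_X = Y_obs × 995.3 = 149.3 kg VSS/d.
R_O = Q·ΔS − 1.42 P_X = 995.3 − 212.0 = 783.3 kg O₂/d.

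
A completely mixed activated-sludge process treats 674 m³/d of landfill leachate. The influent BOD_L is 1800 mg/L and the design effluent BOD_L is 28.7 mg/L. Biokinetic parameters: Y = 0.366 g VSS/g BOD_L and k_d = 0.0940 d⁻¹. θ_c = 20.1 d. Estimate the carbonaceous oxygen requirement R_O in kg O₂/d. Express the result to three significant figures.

Y_obs = Y / (1 + k_d θ_c) = 0.366 / (1 + 0.0940 × 20.1) = 0.366 / 2.889 = 0.1267.
Mass of BOD_L removed per day: Q(S₀ − S) = 674 × 1771 g/m³ = 1194 kg/d.
Biomass synthesised: P_X = Y_obs × 1194 = 151.2 kg VSS/d.
Carbonaceous O₂ demand = substrate oxidised − cell-mass equivalent = 1194 − 1.42 × 151.2 = 979.1 kg O₂/d.

R_O ≈ 979 kg O₂/d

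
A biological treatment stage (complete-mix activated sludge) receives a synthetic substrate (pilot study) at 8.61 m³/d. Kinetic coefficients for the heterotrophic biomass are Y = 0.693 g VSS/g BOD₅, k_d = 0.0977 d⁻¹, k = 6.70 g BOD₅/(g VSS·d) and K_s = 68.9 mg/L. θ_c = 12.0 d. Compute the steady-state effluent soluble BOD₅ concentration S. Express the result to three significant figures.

S ≈ 2.80 mg/L

Effluent substrate depends only on kinetics and SRT: S = K_s(1 + k_d θ_c) / [θ_c(Yk − k_d) − 1] = 68.9 × (1 + 0.0977 × 12.0) / [12.0 × (0.693 × 6.70 − 0.0977) − 1] = 149.7 / 53.54 = 2.795 mg/L.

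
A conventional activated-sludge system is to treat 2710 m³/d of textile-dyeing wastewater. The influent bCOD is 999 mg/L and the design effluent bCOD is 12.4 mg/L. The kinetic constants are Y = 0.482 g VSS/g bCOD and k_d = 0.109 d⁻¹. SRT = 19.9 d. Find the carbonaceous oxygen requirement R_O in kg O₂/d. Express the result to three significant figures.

Y_obs = Y / (1 + k_d θ_c) = 0.482 / (1 + 0.109 × 19.9) = 0.482 / 3.169 = 0.1521.
ΔS = 999 − 12.4 = 986.6 mg/L, so the substrate removal rate is 2710 × 986.6/1000 = 2674 kg bCOD/d.
Net sludge production P_X = 0.1521 × 2674 = 406.7 kg VSS/d.
Carbonaceous O₂ demand = substrate oxidised − cell-mass equivalent = 2674 − 1.42 × 406.7 = 2096 kg O₂/d.

R_O ≈ 2100 kg O₂/d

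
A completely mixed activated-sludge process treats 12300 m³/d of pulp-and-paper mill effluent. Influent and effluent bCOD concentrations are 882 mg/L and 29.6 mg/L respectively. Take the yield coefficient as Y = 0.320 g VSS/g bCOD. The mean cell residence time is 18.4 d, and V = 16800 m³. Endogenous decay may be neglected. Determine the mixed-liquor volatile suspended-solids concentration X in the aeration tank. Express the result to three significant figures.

From V·X = Y·Q·(S₀ − S)·θ_c (decay neglected): X = 0.320 × 12300 × (882 − 29.6) × 18.4 / 16800 = 3675 mg/L.

X ≈ 3670 mg/L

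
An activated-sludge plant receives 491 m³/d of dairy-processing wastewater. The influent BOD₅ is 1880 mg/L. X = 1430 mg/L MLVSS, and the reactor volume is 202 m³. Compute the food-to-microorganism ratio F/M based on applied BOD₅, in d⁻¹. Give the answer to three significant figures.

F/M = Q·S₀ / (V·X) = 491 × 1880 / (202.0 × 1430) = 3.196 g BOD₅·(g VSS·d)⁻¹.

F/M ≈ 3.20 d⁻¹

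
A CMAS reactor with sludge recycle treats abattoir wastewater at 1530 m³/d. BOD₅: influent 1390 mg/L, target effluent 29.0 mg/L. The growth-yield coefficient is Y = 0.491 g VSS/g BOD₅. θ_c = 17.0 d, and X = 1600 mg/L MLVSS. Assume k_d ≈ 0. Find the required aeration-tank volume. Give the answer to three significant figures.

V·X = Y·Q·ΔS·θ_c gives V = 0.491 × 1530 × (1390 − 29.0) × 17.0 / 1600 = 10863 m³.

V ≈ 10900 m³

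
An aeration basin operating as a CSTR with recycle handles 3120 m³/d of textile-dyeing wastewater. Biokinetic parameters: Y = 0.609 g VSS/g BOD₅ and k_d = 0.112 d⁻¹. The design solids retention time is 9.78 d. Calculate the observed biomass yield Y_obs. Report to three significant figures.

Y_obs ≈ 0.291 g VSS/g BOD₅

The observed yield is Y_obs = Y/(1 + k_d·θ_c) = 0.609 / (1 + 0.112 × 9.78) = 0.609 / 2.095 = 0.2906 g VSS per g BOD₅ removed.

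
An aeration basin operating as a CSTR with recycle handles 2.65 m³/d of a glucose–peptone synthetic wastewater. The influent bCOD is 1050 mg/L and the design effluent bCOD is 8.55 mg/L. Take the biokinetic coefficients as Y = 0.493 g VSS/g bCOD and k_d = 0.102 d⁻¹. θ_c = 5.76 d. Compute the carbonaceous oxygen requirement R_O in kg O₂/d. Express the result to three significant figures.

R_O ≈ 1.54 kg O₂/d

Correct the yield for decay: Y_obs = Y/(1 + k_d θ_c) = 0.493 / (1 + 0.102 × 5.76) = 0.493 / 1.588 = 0.3105.
Q·(S₀ − S) = 2.65 × (1050 − 8.55) × 10⁻³ = 2.760 kg/d removed.
P_X = Y_obs·Q·(S₀ − S) = 0.3105 × 2.760 = 0.8571 kg VSS/d.
Carbonaceous O₂ demand = substrate oxidised − cell-mass equivalent = 2.760 − 1.42 × 0.8571 = 1.543 kg O₂/d.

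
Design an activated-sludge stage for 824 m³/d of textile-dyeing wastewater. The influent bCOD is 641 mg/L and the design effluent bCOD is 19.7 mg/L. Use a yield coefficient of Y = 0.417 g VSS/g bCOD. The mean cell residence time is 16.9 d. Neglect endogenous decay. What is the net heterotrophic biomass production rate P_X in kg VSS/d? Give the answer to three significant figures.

Since k_d ≈ 0, Y_obs = Y = 0.417 g VSS/g bCOD.
ΔS = 641 − 19.7 = 621.3 mg/L, so the substrate removal rate is 824 × 621.3/1000 = 512.0 kg bCOD/d.
So the net sludge growth is P_X = 0.4170 × 512.0 = 213.5 kg VSS/d.

P_X ≈ 213 kg VSS/d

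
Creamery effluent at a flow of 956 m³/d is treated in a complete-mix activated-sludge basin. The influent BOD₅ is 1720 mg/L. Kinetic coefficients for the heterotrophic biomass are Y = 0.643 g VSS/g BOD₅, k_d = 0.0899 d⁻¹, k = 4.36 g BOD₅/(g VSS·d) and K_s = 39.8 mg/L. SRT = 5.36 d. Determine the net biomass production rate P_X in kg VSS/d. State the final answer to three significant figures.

P_X ≈ 712 kg VSS/d

Effluent substrate depends only on kinetics and SRT: S = K_s(1 + k_d θ_c) / [θ_c(Yk − k_d) − 1] = 39.8 × (1 + 0.0899 × 5.36) / [5.36 × (0.643 × 4.36 − 0.0899) − 1] = 58.98 / 13.54 = 4.354 mg/L.
Observed yield with endogenous decay: Y_obs = Y / (1 + k_d·θ_c) = 0.643 / (1 + 0.0899 × 5.36) = 0.643 / 1.482 = 0.4339 g VSS/g BOD₅.
Mass of BOD₅ removed per day: Q(S₀ − S) = 956 × 1716 g/m³ = 1640 kg/d.
So the net sludge growth is P_X = 0.4339 × 1640 = 711.7 kg VSS/d.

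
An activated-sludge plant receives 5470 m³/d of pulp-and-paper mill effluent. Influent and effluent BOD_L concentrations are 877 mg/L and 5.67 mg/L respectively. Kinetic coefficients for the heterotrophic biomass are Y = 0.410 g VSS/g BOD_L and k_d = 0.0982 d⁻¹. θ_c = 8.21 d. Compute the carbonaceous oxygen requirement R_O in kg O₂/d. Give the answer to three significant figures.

R_O ≈ 3230 kg O₂/d

Correct the yield for decay: Y_obs = Y/(1 + k_d θ_c) = 0.410 / (1 + 0.0982 × 8.21) = 0.410 / 1.806 = 0.2270.
ΔS = 877 − 5.67 = 871.3 mg/L, so the substrate removal rate is 5470 × 871.3/1000 = 4766 kg BOD_L/d.
P_X = Y_obs·Q·(S₀ − S) = 0.2270 × 4766 = 1082 kg VSS/d.
R_O = Q·ΔS − 1.42 P_X = 4766 − 1536 = 3230 kg O₂/d.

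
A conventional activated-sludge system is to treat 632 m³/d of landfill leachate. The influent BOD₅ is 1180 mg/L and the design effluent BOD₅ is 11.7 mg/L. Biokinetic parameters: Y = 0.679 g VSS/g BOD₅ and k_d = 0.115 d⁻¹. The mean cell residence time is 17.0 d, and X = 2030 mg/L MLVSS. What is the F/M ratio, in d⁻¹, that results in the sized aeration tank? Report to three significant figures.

F/M ≈ 0.259 d⁻¹

Rearranging the biomass balance for a CMAS with decay, V = Y·Q·ΔS·θ_c / [X·(1+k_d θ_c)] = 0.679 × 632 × (1180 − 11.7) × 17.0 / [2030 × (1 + 0.115 × 17.0)] = 8.52×10^6 / 5999 = 1421 m³.
F/M = Q·S₀ / (V·X) = 632 × 1180 / (1421 × 2030) = 0.2586 g BOD₅·(g VSS·d)⁻¹.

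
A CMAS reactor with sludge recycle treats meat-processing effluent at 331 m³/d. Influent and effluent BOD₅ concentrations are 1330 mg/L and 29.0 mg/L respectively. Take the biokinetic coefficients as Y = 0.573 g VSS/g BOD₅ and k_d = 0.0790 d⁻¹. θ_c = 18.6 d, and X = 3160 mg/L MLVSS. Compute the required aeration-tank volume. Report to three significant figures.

Steady-state biomass mass balance: V·X·(1 + k_d·θ_c) = Y·Q·(S₀ − S)·θ_c, so V = 0.573 × 331 × (1330 − 29.0) × 18.6 / [3160 × (1 + 0.0790 × 18.6)] = 4.59×10^6 / 7803 = 588.2 m³.

V ≈ 588 m³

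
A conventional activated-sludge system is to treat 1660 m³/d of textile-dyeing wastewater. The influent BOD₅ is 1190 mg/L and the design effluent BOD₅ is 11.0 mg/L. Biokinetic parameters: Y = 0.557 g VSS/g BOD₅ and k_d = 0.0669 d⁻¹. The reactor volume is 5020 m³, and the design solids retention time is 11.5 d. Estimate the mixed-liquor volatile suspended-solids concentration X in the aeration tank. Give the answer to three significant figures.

X ≈ 1410 mg/L

From V·X·(1 + k_d·θ_c) = Y·Q·(S₀ − S)·θ_c: X = 0.557 × 1660 × (1190 − 11.0) × 11.5 / [5020 × (1 + 0.0669 × 11.5)] = 1411 mg/L.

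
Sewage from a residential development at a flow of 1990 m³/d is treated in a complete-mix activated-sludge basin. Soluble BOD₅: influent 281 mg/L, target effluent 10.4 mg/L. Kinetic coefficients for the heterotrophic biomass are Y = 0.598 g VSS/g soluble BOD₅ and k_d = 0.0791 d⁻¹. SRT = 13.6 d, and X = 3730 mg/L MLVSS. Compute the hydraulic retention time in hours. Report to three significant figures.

τ ≈ 6.82 h

Rearranging the biomass balance for a CMAS with decay, V = Y·Q·ΔS·θ_c / [X·(1+k_d θ_c)] = 0.598 × 1990 × (281 − 10.4) × 13.6 / [3730 × (1 + 0.0791 × 13.6)] = 4.38×10^6 / 7743 = 565.6 m³.
τ = V/Q = 565.6/1990 = 0.2842 d, or 6.822 h.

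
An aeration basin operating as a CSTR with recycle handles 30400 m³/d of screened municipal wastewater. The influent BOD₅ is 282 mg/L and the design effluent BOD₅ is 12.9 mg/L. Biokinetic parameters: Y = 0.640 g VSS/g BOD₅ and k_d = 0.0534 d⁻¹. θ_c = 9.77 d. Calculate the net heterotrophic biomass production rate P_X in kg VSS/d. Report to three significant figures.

The observed yield is Y_obs = Y/(1 + k_d·θ_c) = 0.640 / (1 + 0.0534 × 9.77) = 0.640 / 1.522 = 0.4206 g VSS per g BOD₅ removed.
ΔS = 282 − 12.9 = 269.1 mg/L, so the substrate removal rate is 30400 × 269.1/1000 = 8181 kg BOD₅/d.
So the net sludge growth is P_X = 0.4206 × 8181 = 3441 kg VSS/d.

P_X ≈ 3440 kg VSS/d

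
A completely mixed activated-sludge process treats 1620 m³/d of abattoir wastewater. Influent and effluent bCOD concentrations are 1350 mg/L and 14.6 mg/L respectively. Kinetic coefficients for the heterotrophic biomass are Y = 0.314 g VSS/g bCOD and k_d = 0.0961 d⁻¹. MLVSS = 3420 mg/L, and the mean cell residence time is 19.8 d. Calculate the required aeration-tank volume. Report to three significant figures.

V ≈ 1350 m³

From the SRT design equation V = Y Q (S₀−S) θ_c / [X (1 + k_d θ_c)] = 0.314 × 1620 × (1350 − 14.6) × 19.8 / [3420 × (1 + 0.0961 × 19.8)] = 1.34×10^7 / 9928 = 1355 m³.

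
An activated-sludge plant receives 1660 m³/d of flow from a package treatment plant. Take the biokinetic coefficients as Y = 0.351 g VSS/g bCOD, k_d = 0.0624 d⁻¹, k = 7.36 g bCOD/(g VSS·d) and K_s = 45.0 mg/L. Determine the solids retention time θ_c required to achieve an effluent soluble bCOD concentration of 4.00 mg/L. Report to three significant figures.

θ_c ≈ 6.73 d

At the target effluent, Y k S/(K_s+S) = 0.351×7.36×4.00/49.00 = 0.2109 d⁻¹.
θ_c = 1/(μ − k_d) = 1/(0.2109 − 0.0624) = 1/0.1485 = 6.735 d.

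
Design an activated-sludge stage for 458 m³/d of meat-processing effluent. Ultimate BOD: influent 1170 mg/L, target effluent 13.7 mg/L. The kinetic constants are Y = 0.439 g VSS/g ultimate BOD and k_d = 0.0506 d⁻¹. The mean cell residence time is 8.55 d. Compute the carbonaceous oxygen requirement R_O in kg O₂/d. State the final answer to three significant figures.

R_O ≈ 299 kg O₂/d

Correct the yield for decay: Y_obs = Y/(1 + k_d θ_c) = 0.439 / (1 + 0.0506 × 8.55) = 0.439 / 1.433 = 0.3064.
Q·(S₀ − S) = 458 × (1170 − 13.7) × 10⁻³ = 529.6 kg/d removed.
P_X = Y_obs·Q·(S₀ − S) = 0.3064 × 529.6 = 162.3 kg VSS/d.
Carbonaceous O₂ demand = substrate oxidised − cell-mass equivalent = 529.6 − 1.42 × 162.3 = 299.1 kg O₂/d.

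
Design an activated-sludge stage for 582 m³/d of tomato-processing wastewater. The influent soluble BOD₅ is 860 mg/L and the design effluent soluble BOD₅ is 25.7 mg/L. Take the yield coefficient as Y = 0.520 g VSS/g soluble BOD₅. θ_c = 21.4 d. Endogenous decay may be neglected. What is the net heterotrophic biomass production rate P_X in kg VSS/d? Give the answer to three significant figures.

No decay correction is needed, so Y_obs = Y = 0.520.
Substrate removed = Q·(S₀ − S) = 582 m³/d × (860 − 25.7) g/m³ = 4.86×10^5 g/d = 485.6 kg/d.
Net biomass production P_X = Y_obs × Q·(S₀ − S) = 0.5200 × 485.6 = 252.5 kg VSS/d.

P_X ≈ 252 kg VSS/d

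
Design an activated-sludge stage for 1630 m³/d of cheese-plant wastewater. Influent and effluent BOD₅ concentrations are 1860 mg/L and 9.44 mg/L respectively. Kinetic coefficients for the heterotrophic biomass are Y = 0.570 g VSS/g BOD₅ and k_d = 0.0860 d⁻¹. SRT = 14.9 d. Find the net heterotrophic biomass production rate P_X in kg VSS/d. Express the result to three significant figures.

P_X ≈ 754 kg VSS/d

Correct the yield for decay: Y_obs = Y/(1 + k_d θ_c) = 0.570 / (1 + 0.0860 × 14.9) = 0.570 / 2.281 = 0.2498.
Substrate removed = Q·(S₀ − S) = 1630 m³/d × (1860 − 9.44) g/m³ = 3.02×10^6 g/d = 3016 kg/d.
Biomass produced: P_X = Y_obs·Q·ΔS = 0.2498 × 3016 ≈ 753.6 kg VSS/d.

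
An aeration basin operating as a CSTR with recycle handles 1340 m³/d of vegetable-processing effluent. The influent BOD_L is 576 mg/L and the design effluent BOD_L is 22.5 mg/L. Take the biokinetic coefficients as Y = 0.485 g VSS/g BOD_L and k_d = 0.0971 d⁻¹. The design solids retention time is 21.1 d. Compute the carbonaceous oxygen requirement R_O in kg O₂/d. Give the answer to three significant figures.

R_O ≈ 574 kg O₂/d

The observed yield is Y_obs = Y/(1 + k_d·θ_c) = 0.485 / (1 + 0.0971 × 21.1) = 0.485 / 3.049 = 0.1591 g VSS per g BOD_L removed.
Substrate removed = Q·(S₀ − S) = 1340 m³/d × (576 − 22.5) g/m³ = 7.42×10^5 g/d = 741.7 kg/d.
Biomass synthesised: P_X = Y_obs × 741.7 = 118.0 kg VSS/d.
R_O = Q·ΔS − 1.42 P_X = 741.7 − 167.5 = 574.1 kg O₂/d.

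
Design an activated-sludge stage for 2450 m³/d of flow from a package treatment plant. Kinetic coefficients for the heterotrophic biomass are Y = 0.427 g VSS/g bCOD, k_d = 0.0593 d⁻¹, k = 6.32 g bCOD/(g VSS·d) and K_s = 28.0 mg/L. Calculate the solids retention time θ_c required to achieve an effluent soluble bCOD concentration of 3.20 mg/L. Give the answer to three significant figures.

At the target effluent, Y k S/(K_s+S) = 0.427×6.32×3.20/31.20 = 0.2768 d⁻¹.
Then 1/θ_c = μ − k_d = 0.2768 − 0.0593 = 0.2175 d⁻¹, giving θ_c = 4.598 d.

θ_c ≈ 4.60 d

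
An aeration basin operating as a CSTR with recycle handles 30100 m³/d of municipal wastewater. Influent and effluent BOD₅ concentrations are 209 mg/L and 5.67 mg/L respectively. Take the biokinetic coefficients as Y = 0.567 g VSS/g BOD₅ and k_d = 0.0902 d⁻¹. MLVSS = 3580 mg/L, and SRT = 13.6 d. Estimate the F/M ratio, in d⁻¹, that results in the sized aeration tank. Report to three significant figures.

From the SRT design equation V = Y Q (S₀−S) θ_c / [X (1 + k_d θ_c)] = 0.567 × 30100 × (209 − 5.67) × 13.6 / [3580 × (1 + 0.0902 × 13.6)] = 4.72×10^7 / 7972 = 5920 m³.
F/M = applied load / biomass = Q·S₀/(V·X) = 30100 × 209 / (5920 × 3580) = 0.2968 d⁻¹.

F/M ≈ 0.297 d⁻¹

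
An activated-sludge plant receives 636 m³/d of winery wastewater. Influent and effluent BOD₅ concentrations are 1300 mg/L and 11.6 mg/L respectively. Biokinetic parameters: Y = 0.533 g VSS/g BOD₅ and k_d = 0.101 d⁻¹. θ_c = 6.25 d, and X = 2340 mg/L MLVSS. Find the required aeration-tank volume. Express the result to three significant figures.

From the SRT design equation V = Y Q (S₀−S) θ_c / [X (1 + k_d θ_c)] = 0.533 × 636 × (1300 − 11.6) × 6.25 / [2340 × (1 + 0.101 × 6.25)] = 2.73×10^6 / 3817 = 715.1 m³.

V ≈ 715 m³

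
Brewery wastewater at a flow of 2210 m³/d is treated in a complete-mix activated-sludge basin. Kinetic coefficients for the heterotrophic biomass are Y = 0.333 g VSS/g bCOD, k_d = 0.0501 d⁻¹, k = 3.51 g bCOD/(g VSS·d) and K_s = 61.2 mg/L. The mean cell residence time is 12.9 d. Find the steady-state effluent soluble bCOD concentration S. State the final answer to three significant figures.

S ≈ 7.50 mg/L

For a completely mixed reactor with recycle the Lawrence–McCarty relation gives S = K_s·(1 + k_d·θ_c) / [θ_c·(Y·k − k_d) − 1] = 61.2 × (1 + 0.0501 × 12.9) / [12.9 × (0.333 × 3.51 − 0.0501) − 1] = 100.8 / 13.43 = 7.501 mg/L.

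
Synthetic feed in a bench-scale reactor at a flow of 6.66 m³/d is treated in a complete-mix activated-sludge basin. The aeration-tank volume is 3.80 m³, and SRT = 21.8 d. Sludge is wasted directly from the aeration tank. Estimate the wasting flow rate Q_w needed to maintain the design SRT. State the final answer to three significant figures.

Wasting from the aeration tank: Q_w = V / θ_c = 3.800 / 21.8 = 0.1743 m³/d.

Q_w ≈ 0.174 m³/d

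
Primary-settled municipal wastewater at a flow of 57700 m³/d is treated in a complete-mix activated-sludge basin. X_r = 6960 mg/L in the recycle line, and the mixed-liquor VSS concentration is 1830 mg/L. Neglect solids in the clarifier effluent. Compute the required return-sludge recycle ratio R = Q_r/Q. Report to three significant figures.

Solids balance on the clarifier gives (1+R)X = R·X_r, so R = X/(X_r − X) = 1830 / (6960 − 1830) = 0.3567.

R ≈ 0.357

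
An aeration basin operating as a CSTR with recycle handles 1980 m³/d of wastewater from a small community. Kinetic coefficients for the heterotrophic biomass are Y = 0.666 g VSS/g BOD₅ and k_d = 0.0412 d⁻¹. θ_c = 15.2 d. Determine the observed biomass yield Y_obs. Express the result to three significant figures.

Y_obs ≈ 0.410 g VSS/g BOD₅

Correct the yield for decay: Y_obs = Y/(1 + k_d θ_c) = 0.666 / (1 + 0.0412 × 15.2) = 0.666 / 1.626 = 0.4095.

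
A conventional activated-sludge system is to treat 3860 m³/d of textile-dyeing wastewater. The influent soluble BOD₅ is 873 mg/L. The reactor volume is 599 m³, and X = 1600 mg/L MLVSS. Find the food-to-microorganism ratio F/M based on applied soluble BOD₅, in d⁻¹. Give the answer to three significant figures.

F/M ≈ 3.52 d⁻¹

F/M = Q·S₀ / (V·X) = 3860 × 873 / (599.0 × 1600) = 3.516 g soluble BOD₅·(g VSS·d)⁻¹.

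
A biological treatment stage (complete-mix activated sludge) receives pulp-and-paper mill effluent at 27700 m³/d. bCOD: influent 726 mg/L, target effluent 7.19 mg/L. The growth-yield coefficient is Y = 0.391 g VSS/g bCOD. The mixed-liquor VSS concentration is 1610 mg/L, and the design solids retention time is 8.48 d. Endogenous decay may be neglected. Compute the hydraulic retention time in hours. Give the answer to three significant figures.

τ ≈ 35.5 h

V·X = Y·Q·ΔS·θ_c gives V = 0.391 × 27700 × (726 − 7.19) × 8.48 / 1610 = 41005 m³.
Hydraulic retention time τ = V/Q = 41005 / 27700 = 1.480 d = 35.53 h.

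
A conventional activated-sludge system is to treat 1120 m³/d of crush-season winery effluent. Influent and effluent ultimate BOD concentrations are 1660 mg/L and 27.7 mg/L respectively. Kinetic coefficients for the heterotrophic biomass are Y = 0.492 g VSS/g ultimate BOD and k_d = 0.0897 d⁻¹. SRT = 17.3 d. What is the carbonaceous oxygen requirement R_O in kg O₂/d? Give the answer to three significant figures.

The observed yield is Y_obs = Y/(1 + k_d·θ_c) = 0.492 / (1 + 0.0897 × 17.3) = 0.492 / 2.552 = 0.1928 g VSS per g ultimate BOD removed.
Q·(S₀ − S) = 1120 × (1660 − 27.7) × 10⁻³ = 1828 kg/d removed.
Biomass synthesised: P_X = Y_obs × 1828 = 352.5 kg VSS/d.
Carbonaceous O₂ demand = substrate oxidised − cell-mass equivalent = 1828 − 1.42 × 352.5 = 1328 kg O₂/d.

R_O ≈ 1330 kg O₂/d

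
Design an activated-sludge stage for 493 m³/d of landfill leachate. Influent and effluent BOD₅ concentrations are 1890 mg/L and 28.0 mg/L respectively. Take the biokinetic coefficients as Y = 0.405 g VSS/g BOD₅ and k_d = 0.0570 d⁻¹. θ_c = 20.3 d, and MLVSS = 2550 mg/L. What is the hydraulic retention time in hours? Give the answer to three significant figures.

τ ≈ 66.8 h

Steady-state biomass mass balance: V·X·(1 + k_d·θ_c) = Y·Q·(S₀ − S)·θ_c, so V = 0.405 × 493 × (1890 − 28.0) × 20.3 / [2550 × (1 + 0.0570 × 20.3)] = 7.55×10^6 / 5501 = 1372 m³.
τ = V/Q = 1372/493 = 2.783 d, or 66.79 h.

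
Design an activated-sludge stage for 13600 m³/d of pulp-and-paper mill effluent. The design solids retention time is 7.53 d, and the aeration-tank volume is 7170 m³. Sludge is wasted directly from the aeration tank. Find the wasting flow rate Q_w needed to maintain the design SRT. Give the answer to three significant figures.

With mixed-liquor wasting, θ_c = V/Q_w, so Q_w = V/θ_c = 7170/7.53 = 952.2 m³/d.

Q_w ≈ 952 m³/d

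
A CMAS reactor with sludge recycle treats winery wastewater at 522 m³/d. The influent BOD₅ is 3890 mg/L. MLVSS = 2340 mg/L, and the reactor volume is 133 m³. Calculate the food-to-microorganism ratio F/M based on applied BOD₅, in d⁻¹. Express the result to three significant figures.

F/M = Q·S₀ / (V·X) = 522 × 3890 / (133.0 × 2340) = 6.525 g BOD₅·(g VSS·d)⁻¹.

F/M ≈ 6.52 d⁻¹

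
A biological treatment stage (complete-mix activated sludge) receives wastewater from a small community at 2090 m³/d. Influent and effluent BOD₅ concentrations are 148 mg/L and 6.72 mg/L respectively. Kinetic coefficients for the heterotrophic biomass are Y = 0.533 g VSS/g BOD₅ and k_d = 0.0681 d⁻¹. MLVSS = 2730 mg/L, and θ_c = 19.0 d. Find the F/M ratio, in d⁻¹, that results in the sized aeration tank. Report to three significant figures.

F/M ≈ 0.237 d⁻¹

From the SRT design equation V = Y Q (S₀−S) θ_c / [X (1 + k_d θ_c)] = 0.533 × 2090 × (148 − 6.72) × 19.0 / [2730 × (1 + 0.0681 × 19.0)] = 2.99×10^6 / 6262 = 477.5 m³.
Food-to-microorganism ratio F/M = Q S₀ / (V X) = 2090 × 148 / (477.5 × 2730) = 0.2373 d⁻¹.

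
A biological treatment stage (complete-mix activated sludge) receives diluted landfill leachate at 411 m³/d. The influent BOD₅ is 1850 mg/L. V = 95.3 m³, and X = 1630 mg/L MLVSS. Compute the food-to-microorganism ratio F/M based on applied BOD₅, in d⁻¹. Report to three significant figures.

F/M ≈ 4.89 d⁻¹

F/M = applied load / biomass = Q·S₀/(V·X) = 411 × 1850 / (95.30 × 1630) = 4.895 d⁻¹.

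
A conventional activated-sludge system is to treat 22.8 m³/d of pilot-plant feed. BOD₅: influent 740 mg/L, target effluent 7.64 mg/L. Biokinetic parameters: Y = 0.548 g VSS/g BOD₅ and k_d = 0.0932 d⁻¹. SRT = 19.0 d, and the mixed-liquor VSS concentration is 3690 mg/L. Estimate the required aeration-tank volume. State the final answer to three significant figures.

V ≈ 17.0 m³

Steady-state biomass mass balance: V·X·(1 + k_d·θ_c) = Y·Q·(S₀ − S)·θ_c, so V = 0.548 × 22.8 × (740 − 7.64) × 19.0 / [3690 × (1 + 0.0932 × 19.0)] = 1.74×10^5 / 10224 = 17.00 m³.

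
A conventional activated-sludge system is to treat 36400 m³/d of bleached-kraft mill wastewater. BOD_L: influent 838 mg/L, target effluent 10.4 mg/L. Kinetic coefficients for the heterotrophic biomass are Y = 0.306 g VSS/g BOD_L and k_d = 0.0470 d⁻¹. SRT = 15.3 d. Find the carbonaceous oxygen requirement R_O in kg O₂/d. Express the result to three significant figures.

Y_obs = Y / (1 + k_d θ_c) = 0.306 / (1 + 0.0470 × 15.3) = 0.306 / 1.719 = 0.1780.
Mass of BOD_L removed per day: Q(S₀ − S) = 36400 × 827.6 g/m³ = 30125 kg/d.
Biomass synthesised: P_X = Y_obs × 30125 = 5362 kg VSS/d.
Carbonaceous O₂ demand = substrate oxidised − cell-mass equivalent = 30125 − 1.42 × 5362 = 22510 kg O₂/d.

R_O ≈ 22500 kg O₂/d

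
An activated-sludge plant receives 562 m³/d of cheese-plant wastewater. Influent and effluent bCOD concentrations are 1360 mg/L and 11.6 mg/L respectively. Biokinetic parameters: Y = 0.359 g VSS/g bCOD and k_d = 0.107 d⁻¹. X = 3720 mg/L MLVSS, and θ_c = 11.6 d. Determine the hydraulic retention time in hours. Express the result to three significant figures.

τ ≈ 16.2 h

From the SRT design equation V = Y Q (S₀−S) θ_c / [X (1 + k_d θ_c)] = 0.359 × 562 × (1360 − 11.6) × 11.6 / [3720 × (1 + 0.107 × 11.6)] = 3.16×10^6 / 8337 = 378.5 m³.
Hydraulic retention time τ = V/Q = 378.5 / 562 = 0.6735 d = 16.16 h.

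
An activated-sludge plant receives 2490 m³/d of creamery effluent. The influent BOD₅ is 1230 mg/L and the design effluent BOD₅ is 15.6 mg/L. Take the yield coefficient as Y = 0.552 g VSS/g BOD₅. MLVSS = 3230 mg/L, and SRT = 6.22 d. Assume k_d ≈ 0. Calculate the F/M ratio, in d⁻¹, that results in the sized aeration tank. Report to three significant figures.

F/M ≈ 0.295 d⁻¹

With k_d = 0 the design equation reduces to V = Y Q (S₀−S) θ_c / X = 0.552 × 2490 × (1230 − 15.6) × 6.22 / 3230 = 3214 m³.
F/M = applied load / biomass = Q·S₀/(V·X) = 2490 × 1230 / (3214 × 3230) = 0.2950 d⁻¹.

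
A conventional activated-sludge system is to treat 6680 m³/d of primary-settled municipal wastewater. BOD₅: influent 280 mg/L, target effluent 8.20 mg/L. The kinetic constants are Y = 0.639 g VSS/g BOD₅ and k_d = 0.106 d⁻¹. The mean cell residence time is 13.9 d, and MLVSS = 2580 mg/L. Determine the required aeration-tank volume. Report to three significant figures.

Rearranging the biomass balance for a CMAS with decay, V = Y·Q·ΔS·θ_c / [X·(1+k_d θ_c)] = 0.639 × 6680 × (280 − 8.20) × 13.9 / [2580 × (1 + 0.106 × 13.9)] = 1.61×10^7 / 6381 = 2527 m³.

V ≈ 2530 m³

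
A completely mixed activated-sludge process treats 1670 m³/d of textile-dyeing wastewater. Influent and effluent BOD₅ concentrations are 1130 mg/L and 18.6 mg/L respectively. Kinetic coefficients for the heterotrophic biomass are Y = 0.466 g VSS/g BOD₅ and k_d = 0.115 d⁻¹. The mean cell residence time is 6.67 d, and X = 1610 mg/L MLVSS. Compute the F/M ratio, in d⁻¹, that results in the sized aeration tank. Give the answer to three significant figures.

Steady-state biomass mass balance: V·X·(1 + k_d·θ_c) = Y·Q·(S₀ − S)·θ_c, so V = 0.466 × 1670 × (1130 − 18.6) × 6.67 / [1610 × (1 + 0.115 × 6.67)] = 5.77×10^6 / 2845 = 2028 m³.
Food-to-microorganism ratio F/M = Q S₀ / (V X) = 1670 × 1130 / (2028 × 1610) = 0.5780 d⁻¹.

F/M ≈ 0.578 d⁻¹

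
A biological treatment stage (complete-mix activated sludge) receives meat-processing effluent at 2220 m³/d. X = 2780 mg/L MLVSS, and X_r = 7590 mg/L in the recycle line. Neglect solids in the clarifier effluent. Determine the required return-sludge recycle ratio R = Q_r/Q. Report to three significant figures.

R ≈ 0.578

Mass balance around the secondary clarifier (neglecting effluent solids): R = X / (X_r − X) = 2780 / (7590 − 2780) = 0.5780.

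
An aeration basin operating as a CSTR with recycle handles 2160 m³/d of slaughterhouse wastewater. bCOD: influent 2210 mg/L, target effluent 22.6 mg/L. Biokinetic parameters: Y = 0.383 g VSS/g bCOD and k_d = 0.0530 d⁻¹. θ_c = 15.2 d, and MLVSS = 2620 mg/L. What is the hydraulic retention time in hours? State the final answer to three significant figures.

τ ≈ 64.6 h

From the SRT design equation V = Y Q (S₀−S) θ_c / [X (1 + k_d θ_c)] = 0.383 × 2160 × (2210 − 22.6) × 15.2 / [2620 × (1 + 0.0530 × 15.2)] = 2.75×10^7 / 4731 = 5814 m³.
τ = V/Q = 5814/2160 = 2.692 d, or 64.60 h.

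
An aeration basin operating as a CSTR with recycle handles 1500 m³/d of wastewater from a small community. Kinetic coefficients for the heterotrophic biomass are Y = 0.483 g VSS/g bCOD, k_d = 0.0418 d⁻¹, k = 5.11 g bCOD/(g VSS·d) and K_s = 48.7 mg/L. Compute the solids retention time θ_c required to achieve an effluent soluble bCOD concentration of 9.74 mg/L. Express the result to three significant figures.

θ_c ≈ 2.71 d

At the target effluent, Y k S/(K_s+S) = 0.483×5.11×9.74/58.44 = 0.4114 d⁻¹.
1/θ_c = 0.4114 − 0.0418 = 0.3696 d⁻¹, so θ_c = 2.706 d.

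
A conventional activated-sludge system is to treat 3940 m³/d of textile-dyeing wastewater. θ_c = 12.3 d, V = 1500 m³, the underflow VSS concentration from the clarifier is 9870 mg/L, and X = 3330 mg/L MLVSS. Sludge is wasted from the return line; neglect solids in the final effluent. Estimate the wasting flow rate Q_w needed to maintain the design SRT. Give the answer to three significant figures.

Q_w ≈ 41.1 m³/d

Q_w = (V·X)/(θ_c X_r) = 1500 × 3330 / (12.3 × 9870) = 41.14 m³/d.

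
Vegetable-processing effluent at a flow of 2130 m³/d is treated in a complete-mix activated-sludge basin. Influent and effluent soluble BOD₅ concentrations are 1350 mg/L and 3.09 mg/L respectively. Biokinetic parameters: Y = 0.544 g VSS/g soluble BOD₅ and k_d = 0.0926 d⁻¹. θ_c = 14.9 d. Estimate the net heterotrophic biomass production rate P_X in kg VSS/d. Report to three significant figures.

P_X ≈ 656 kg VSS/d

The observed yield is Y_obs = Y/(1 + k_d·θ_c) = 0.544 / (1 + 0.0926 × 14.9) = 0.544 / 2.380 = 0.2286 g VSS per g soluble BOD₅ removed.
ΔS = 1350 − 3.09 = 1347 mg/L, so the substrate removal rate is 2130 × 1347/1000 = 2869 kg soluble BOD₅/d.
Net biomass production P_X = Y_obs × Q·(S₀ − S) = 0.2286 × 2869 = 655.8 kg VSS/d.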